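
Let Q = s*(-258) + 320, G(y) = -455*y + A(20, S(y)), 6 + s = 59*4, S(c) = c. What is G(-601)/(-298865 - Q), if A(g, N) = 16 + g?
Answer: -273491/239845 ≈ -1.1403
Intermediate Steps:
s = 230 (s = -6 + 59*4 = -6 + 236 = 230)
G(y) = 36 - 455*y (G(y) = -455*y + (16 + 20) = -455*y + 36 = 36 - 455*y)
Q = -59020 (Q = 230*(-258) + 320 = -59340 + 320 = -59020)
G(-601)/(-298865 - Q) = (36 - 455*(-601))/(-298865 - 1*(-59020)) = (36 + 273455)/(-298865 + 59020) = 273491/(-239845) = 273491*(-1/239845) = -273491/239845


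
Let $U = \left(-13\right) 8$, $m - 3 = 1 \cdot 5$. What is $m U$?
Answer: $-832$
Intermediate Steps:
$m = 8$ ($m = 3 + 1 \cdot 5 = 3 + 5 = 8$)
$U = -104$
$m U = 8 \left(-104\right) = -832$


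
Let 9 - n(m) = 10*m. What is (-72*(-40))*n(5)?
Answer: -118080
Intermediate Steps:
n(m) = 9 - 10*m
(-72*(-40))*n(5) = (-72*(-40))*(9 - 10*5) = 2880*(9 - 50) = 2880*(-41) = -118080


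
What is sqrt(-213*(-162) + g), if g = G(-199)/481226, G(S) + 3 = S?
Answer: sqrt(1997711587423201)/240613 ≈ 185.76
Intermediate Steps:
G(S) = -3 + S
g = -101/240613 (g = (-3 - 199)/481226 = -202*1/481226 = -101/240613 ≈ -0.00041976)
sqrt(-213*(-162) + g) = sqrt(-213*(-162) - 101/240613) = sqrt(34506 - 101/240613) = sqrt(8302592077/240613) = sqrt(1997711587423201)/240613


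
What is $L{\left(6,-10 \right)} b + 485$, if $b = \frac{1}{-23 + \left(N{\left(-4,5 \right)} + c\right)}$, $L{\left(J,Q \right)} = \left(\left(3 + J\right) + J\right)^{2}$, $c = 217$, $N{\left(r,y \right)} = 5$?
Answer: $\frac{96740}{199} \approx 486.13$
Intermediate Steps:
$L{\left(J,Q \right)} = \left(3 + 2 J\right)^{2}$
$b = \frac{1}{199}$ ($b = \frac{1}{-23 + \left(5 + 217\right)} = \frac{1}{-23 + 222} = \frac{1}{199} \approx 0.0050251$)
$L{\left(6,-10 \right)} b + 485 = \left(3 + 2 \cdot 6\right)^{2} \cdot \frac{1}{199} + 485 = \left(3 + 12\right)^{2} \cdot \frac{1}{199} + 485 = 15^{2} \cdot \frac{1}{199} + 485 = 225 \cdot \frac{1}{199} + 485 = \frac{225}{199} + 485 = \frac{96740}{199}$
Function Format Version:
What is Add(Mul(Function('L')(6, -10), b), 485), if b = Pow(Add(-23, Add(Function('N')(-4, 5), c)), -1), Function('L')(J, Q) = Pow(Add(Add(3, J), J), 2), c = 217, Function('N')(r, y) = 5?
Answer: Rational(96740, 199) ≈ 486.13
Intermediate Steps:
Function('L')(J, Q) = Pow(Add(3, Mul(2, J)), 2)
b = Rational(1, 199) (b = Pow(Add(-23, Add(5, 217)), -1) = Pow(Add(-23, 222), -1) = Pow(199, -1) = Rational(1, 199) ≈ 0.0050251)
Add(Mul(Function('L')(6, -10), b), 485) = Add(Mul(Pow(Add(3, Mul(2, 6)), 2), Rational(1, 199)), 485) = Add(Mul(Pow(Add(3, 12), 2), Rational(1, 199)), 485) = Add(Mul(Pow(15, 2), Rational(1, 199)), 485) = Add(Mul(225, Rational(1, 199)), 485) = Add(Rational(225, 199), 485) = Rational(96740, 199)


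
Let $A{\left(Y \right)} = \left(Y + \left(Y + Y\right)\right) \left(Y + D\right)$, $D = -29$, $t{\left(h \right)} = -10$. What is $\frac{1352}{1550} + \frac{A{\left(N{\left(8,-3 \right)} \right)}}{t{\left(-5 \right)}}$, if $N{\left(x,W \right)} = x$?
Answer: $\frac{39736}{775} \approx 51.272$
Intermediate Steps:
$A{\left(Y \right)} = 3 Y \left(-29 + Y\right)$ ($A{\left(Y \right)} = \left(Y + \left(Y + Y\right)\right) \left(Y - 29\right) = \left(Y + 2 Y\right) \left(-29 + Y\right) = 3 Y \left(-29 + Y\right)$)
$\frac{1352}{1550} + \frac{A{\left(N{\left(8,-3 \right)} \right)}}{t{\left(-5 \right)}} = \frac{1352}{1550} + \frac{3 \cdot 8 \left(-29 + 8\right)}{-10} = 1352 \cdot \frac{1}{1550} + 3 \cdot 8 \left(-21\right) \left(- \frac{1}{10}\right) = \frac{676}{775} - - \frac{252}{5} = \frac{676}{775} + \frac{252}{5} = \frac{39736}{775}$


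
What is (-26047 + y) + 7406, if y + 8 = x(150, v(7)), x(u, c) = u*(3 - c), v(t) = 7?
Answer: -19249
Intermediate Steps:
y = -608 (y = -8 + 150*(3 - 1*7) = -8 + 150*(3 - 7) = -8 + 150*(-4) = -8 - 600 = -608)
(-26047 + y) + 7406 = (-26047 - 608) + 7406 = -26655 + 7406 = -19249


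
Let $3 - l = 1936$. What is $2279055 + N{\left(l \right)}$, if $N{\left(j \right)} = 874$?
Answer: $2279929$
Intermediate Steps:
$l = -1933$ ($l = 3 - 1936 = -1933$)
$2279055 + N{\left(l \right)} = 2279055 + 874 = 2279929$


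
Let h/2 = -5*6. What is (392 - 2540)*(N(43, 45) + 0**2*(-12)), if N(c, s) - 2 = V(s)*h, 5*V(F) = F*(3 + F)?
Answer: 55671864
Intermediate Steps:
h = -60 (h = 2*(-5*6) = 2*(-30) = -60)
V(F) = F*(3 + F)/5 (V(F) = (F*(3 + F))/5 = F*(3 + F)/5)
N(c, s) = 2 - 12*s*(3 + s) (N(c, s) = 2 + (s*(3 + s)/5)*(-60) = 2 - 12*s*(3 + s))
(392 - 2540)*(N(43, 45) + 0**2*(-12)) = (392 - 2540)*((2 - 12*45*(3 + 45)) + 0**2*(-12)) = -2148*((2 - 12*45*48) + 0*(-12)) = -2148*((2 - 25920) + 0) = -2148*(-25918 + 0) = -2148*(-25918) = 55671864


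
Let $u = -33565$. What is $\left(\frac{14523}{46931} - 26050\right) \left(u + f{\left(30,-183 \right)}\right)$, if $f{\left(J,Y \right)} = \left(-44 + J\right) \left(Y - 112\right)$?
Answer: $\frac{35985406824745}{46931} \approx 7.6677 \cdot 10^{8}$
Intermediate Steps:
$f{\left(J,Y \right)} = \left(-112 + Y\right) \left(-44 + J\right)$ ($f{\left(J,Y \right)} = \left(-44 + J\right) \left(-112 + Y\right) = \left(-112 + Y\right) \left(-44 + J\right)$)
$\left(\frac{14523}{46931} - 26050\right) \left(u + f{\left(30,-183 \right)}\right) = \left(\frac{14523}{46931} - 26050\right) \left(-33565 + \left(4928 - 3360 - -8052 + 30 \left(-183\right)\right)\right) = \left(14523 \cdot \frac{1}{46931} - 26050\right) \left(-33565 + \left(4928 - 3360 + 8052 - 5490\right)\right) = \left(\frac{14523}{46931} - 26050\right) \left(-33565 + 4130\right) = \left(- \frac{1222538027}{46931}\right) \left(-29435\right) = \frac{35985406824745}{46931}$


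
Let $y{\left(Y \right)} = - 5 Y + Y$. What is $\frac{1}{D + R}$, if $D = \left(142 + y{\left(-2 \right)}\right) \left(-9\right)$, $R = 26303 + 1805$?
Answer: $\frac{1}{26758} \approx 3.7372 \cdot 10^{-5}$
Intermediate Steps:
$y{\left(Y \right)} = - 4 Y$
$R = 28108$
$D = -1350$ ($D = \left(142 - -8\right) \left(-9\right) = \left(142 + 8\right) \left(-9\right) = 150 \left(-9\right) = -1350$)
$\frac{1}{D + R} = \frac{1}{-1350 + 28108} = \frac{1}{26758}$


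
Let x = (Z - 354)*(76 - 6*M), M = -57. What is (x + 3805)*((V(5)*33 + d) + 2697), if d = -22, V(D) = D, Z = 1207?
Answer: 1023419560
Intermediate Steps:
x = 356554 (x = (1207 - 354)*(76 - 6*(-57)) = 853*(76 + 342) = 853*418 = 356554)
(x + 3805)*((V(5)*33 + d) + 2697) = (356554 + 3805)*((5*33 - 22) + 2697) = 360359*((165 - 22) + 2697) = 360359*(143 + 2697) = 360359*2840 = 1023419560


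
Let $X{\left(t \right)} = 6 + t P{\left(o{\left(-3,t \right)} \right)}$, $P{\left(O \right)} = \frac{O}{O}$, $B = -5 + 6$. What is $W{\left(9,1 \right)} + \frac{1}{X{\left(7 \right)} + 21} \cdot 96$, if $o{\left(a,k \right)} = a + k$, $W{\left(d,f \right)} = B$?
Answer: $\frac{65}{17} \approx 3.8235$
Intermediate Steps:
$B = 1$
$W{\left(d,f \right)} = 1$
$P{\left(O \right)} = 1$
$X{\left(t \right)} = 6 + t$ ($X{\left(t \right)} = 6 + t 1 = 6 + t$)
$W{\left(9,1 \right)} + \frac{1}{X{\left(7 \right)} + 21} \cdot 96 = 1 + \frac{1}{\left(6 + 7\right) + 21} \cdot 96 = 1 + \frac{1}{13 + 21} \cdot 96 = 1 + \frac{1}{34} \cdot 96 = 1 + \frac{48}{17} = \frac{65}{17}$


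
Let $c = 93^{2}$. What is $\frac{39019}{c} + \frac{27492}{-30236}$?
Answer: $\frac{235500044}{65377791} \approx 3.6021$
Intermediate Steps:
$c = 8649$
$\frac{39019}{c} + \frac{27492}{-30236} = \frac{39019}{8649} + \frac{27492}{-30236} = 39019 \cdot \frac{1}{8649} + 27492 \left(- \frac{1}{30236}\right) = \frac{39019}{8649} - \frac{6873}{7559} = \frac{235500044}{65377791}$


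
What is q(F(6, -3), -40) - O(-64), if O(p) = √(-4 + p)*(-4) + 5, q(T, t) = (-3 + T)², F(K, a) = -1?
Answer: 11 + 8*I*√17 ≈ 11.0 + 32.985*I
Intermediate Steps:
O(p) = 5 - 4*√(-4 + p) (O(p) = -4*√(-4 + p) + 5 = 5 - 4*√(-4 + p))
q(F(6, -3), -40) - O(-64) = (-3 - 1)² - (5 - 4*√(-4 - 64)) = (-4)² - (5 - 8*I*√17) = 16 - (5 - 8*I*√17) = 16 + (-5 + 8*I*√17) = 11 + 8*I*√17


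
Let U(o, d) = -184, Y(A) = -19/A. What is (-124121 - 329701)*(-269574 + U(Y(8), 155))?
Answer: 122422115076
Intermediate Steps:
(-124121 - 329701)*(-269574 + U(Y(8), 155)) = (-124121 - 329701)*(-269574 - 184) = -453822*(-269758) = 122422115076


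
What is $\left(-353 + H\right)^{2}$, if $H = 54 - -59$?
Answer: $57600$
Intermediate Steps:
$H = 113$ ($H = 54 + 59 = 113$)
$\left(-353 + H\right)^{2} = \left(-353 + 113\right)^{2} = \left(-240\right)^{2} = 57600$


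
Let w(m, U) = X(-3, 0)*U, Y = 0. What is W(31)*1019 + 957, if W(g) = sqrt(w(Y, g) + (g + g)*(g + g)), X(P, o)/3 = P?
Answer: 957 + 1019*sqrt(3565) ≈ 61799.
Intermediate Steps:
X(P, o) = 3*P
w(m, U) = -9*U (w(m, U) = (3*(-3))*U = -9*U)
W(g) = sqrt(-9*g + 4*g**2) (W(g) = sqrt(-9*g + (g + g)*(g + g)) = sqrt(-9*g + (2*g)*(2*g)) = sqrt(-9*g + 4*g**2))
W(31)*1019 + 957 = sqrt(31*(-9 + 4*31))*1019 + 957 = sqrt(31*(-9 + 124))*1019 + 957 = sqrt(31*115)*1019 + 957 = sqrt(3565)*1019 + 957 = 1019*sqrt(3565) + 957 = 957 + 1019*sqrt(3565)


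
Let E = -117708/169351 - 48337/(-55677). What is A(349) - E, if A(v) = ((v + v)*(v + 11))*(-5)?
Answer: -11846541482053771/9428955627 ≈ -1.2564e+6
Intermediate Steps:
E = 1632290971/9428955627 (E = -117708*1/169351 - 48337*(-1/55677) = -117708/169351 + 48337/55677 = 1632290971/9428955627 ≈ 0.17311)
A(v) = -10*v*(11 + v) (A(v) = ((2*v)*(11 + v))*(-5) = (2*v*(11 + v))*(-5) = -10*v*(11 + v))
A(349) - E = -10*349*(11 + 349) - 1*1632290971/9428955627 = -10*349*360 - 1632290971/9428955627 = -1256400 - 1632290971/9428955627 = -11846541482053771/9428955627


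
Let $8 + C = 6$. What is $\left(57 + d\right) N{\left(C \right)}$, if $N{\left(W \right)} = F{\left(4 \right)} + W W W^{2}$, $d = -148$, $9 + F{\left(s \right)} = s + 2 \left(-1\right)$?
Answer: $-819$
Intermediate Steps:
$C = -2$ ($C = -8 + 6 = -2$)
$F{\left(s \right)} = -11 + s$ ($F{\left(s \right)} = -9 + \left(s + 2 \left(-1\right)\right) = -9 + \left(s - 2\right) = -9 + \left(-2 + s\right) = -11 + s$)
$N{\left(W \right)} = -7 + W^{4}$ ($N{\left(W \right)} = \left(-11 + 4\right) + W W W^{2} = -7 + W^{2} W^{2} = -7 + W^{4}$)
$\left(57 + d\right) N{\left(C \right)} = \left(57 - 148\right) \left(-7 + \left(-2\right)^{4}\right) = - 91 \left(-7 + 16\right) = \left(-91\right) 9 = -819$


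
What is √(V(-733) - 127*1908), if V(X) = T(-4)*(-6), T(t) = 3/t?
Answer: 9*I*√11966/2 ≈ 492.25*I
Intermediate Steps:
V(X) = 9/2 (V(X) = (3/(-4))*(-6) = (3*(-¼))*(-6) = -¾*(-6) = 9/2)
√(V(-733) - 127*1908) = √(9/2 - 127*1908) = √(9/2 - 242316) = √(-484623/2) = 9*I*√11966/2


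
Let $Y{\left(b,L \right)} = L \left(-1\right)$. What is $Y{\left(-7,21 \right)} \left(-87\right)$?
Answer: $1827$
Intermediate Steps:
$Y{\left(b,L \right)} = - L$
$Y{\left(-7,21 \right)} \left(-87\right) = \left(-1\right) 21 \left(-87\right) = \left(-21\right) \left(-87\right) = 1827$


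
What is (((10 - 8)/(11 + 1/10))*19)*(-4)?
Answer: -1520/111 ≈ -13.694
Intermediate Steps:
(((10 - 8)/(11 + 1/10))*19)*(-4) = ((2/(11 + 1/10))*19)*(-4) = ((2/(111/10))*19)*(-4) = ((2*(10/111))*19)*(-4) = ((20/111)*19)*(-4) = (380/111)*(-4) = -1520/111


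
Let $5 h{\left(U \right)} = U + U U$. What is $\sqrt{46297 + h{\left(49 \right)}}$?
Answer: $\sqrt{46787} \approx 216.3$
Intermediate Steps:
$h{\left(U \right)} = \frac{U}{5} + \frac{U^{2}}{5}$ ($h{\left(U \right)} = \frac{U + U U}{5} = \frac{U + U^{2}}{5} = \frac{U}{5} + \frac{U^{2}}{5}$)
$\sqrt{46297 + h{\left(49 \right)}} = \sqrt{46297 + \frac{1}{5} \cdot 49 \left(1 + 49\right)} = \sqrt{46297 + \frac{1}{5} \cdot 49 \cdot 50} = \sqrt{46297 + 490} = \sqrt{46787}$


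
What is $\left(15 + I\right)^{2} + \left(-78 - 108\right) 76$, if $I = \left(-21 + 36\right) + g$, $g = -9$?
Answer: $-13695$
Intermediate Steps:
$I = 6$ ($I = \left(-21 + 36\right) - 9 = 15 - 9 = 6$)
$\left(15 + I\right)^{2} + \left(-78 - 108\right) 76 = \left(15 + 6\right)^{2} + \left(-78 - 108\right) 76 = 21^{2} - 14136 = 441 - 14136 = -13695$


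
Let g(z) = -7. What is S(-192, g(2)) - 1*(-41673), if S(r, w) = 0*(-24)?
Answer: 41673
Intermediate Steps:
S(r, w) = 0
S(-192, g(2)) - 1*(-41673) = 0 - 1*(-41673) = 0 + 41673 = 41673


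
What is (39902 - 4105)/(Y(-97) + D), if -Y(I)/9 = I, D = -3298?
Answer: -35797/2425 ≈ -14.762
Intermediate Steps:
Y(I) = -9*I
(39902 - 4105)/(Y(-97) + D) = (39902 - 4105)/(-9*(-97) - 3298) = 35797/(873 - 3298) = 35797/(-2425) = 35797*(-1/2425) = -35797/2425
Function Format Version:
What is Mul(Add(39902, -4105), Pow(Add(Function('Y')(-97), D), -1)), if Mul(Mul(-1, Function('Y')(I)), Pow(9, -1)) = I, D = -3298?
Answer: Rational(-35797, 2425) ≈ -14.762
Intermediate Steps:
Function('Y')(I) = Mul(-9, I)
Mul(Add(39902, -4105), Pow(Add(Function('Y')(-97), D), -1)) = Mul(Add(39902, -4105), Pow(Add(Mul(-9, -97), -3298), -1)) = Mul(35797, Pow(Add(873, -3298), -1)) = Mul(35797, Pow(-2425, -1)) = Mul(35797, Rational(-1, 2425)) = Rational(-35797, 2425)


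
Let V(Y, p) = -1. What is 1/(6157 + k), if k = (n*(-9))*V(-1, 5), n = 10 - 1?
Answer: 1/6238 ≈ 0.00016031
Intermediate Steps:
n = 9
k = 81 (k = (9*(-9))*(-1) = -81*(-1) = 81)
1/(6157 + k) = 1/(6157 + 81) = 1/6238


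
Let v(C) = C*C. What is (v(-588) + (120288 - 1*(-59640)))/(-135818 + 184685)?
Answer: 25032/2327 ≈ 10.757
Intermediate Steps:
v(C) = C²
(v(-588) + (120288 - 1*(-59640)))/(-135818 + 184685) = ((-588)² + (120288 - 1*(-59640)))/(-135818 + 184685) = (345744 + (120288 + 59640))/48867 = (345744 + 179928)*(1/48867) = 525672*(1/48867) = 25032/2327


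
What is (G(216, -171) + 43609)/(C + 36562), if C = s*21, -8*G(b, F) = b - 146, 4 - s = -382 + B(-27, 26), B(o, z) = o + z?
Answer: 2603/2668 ≈ 0.97564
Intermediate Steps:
s = 387 (s = 4 - (-382 + (-27 + 26)) = 4 - (-382 - 1) = 4 - 1*(-383) = 4 + 383 = 387)
G(b, F) = 73/4 - b/8 (G(b, F) = -(b - 146)/8 = -(-146 + b)/8 = 73/4 - b/8)
C = 8127 (C = 387*21 = 8127)
(G(216, -171) + 43609)/(C + 36562) = ((73/4 - ⅛*216) + 43609)/(8127 + 36562) = ((73/4 - 27) + 43609)/44689 = (-35/4 + 43609)*(1/44689) = (174401/4)*(1/44689) = 2603/2668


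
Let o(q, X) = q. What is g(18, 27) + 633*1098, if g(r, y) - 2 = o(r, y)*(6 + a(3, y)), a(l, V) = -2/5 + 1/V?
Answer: 10427062/15 ≈ 6.9514e+5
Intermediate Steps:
a(l, V) = -⅖ + 1/V (a(l, V) = -2*⅕ + 1/V = -⅖ + 1/V)
g(r, y) = 2 + r*(28/5 + 1/y) (g(r, y) = 2 + r*(6 + (-⅖ + 1/y)) = 2 + r*(28/5 + 1/y))
g(18, 27) + 633*1098 = (2 + (28/5)*18 + 18/27) + 633*1098 = (2 + 504/5 + 18*(1/27)) + 695034 = (2 + 504/5 + ⅔) + 695034 = 1552/15 + 695034 = 10427062/15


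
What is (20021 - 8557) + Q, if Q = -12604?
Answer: -1140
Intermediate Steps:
(20021 - 8557) + Q = (20021 - 8557) - 12604 = 11464 - 12604 = -1140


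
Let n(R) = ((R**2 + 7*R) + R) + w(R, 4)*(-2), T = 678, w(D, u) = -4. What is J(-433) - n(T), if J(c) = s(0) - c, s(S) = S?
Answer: -464683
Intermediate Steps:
J(c) = -c (J(c) = 0 - c = -c)
n(R) = 8 + R**2 + 8*R (n(R) = ((R**2 + 7*R) + R) - 4*(-2) = (R**2 + 8*R) + 8 = 8 + R**2 + 8*R)
J(-433) - n(T) = -1*(-433) - (8 + 678**2 + 8*678) = 433 - (8 + 459684 + 5424) = 433 - 1*465116 = 433 - 465116 = -464683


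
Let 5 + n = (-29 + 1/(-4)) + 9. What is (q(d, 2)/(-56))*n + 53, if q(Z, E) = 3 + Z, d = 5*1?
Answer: 1585/28 ≈ 56.607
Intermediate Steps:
d = 5
n = -101/4 (n = -5 + ((-29 + 1/(-4)) + 9) = -5 + ((-29 - ¼) + 9) = -5 + (-117/4 + 9) = -5 - 81/4 = -101/4 ≈ -25.250)
(q(d, 2)/(-56))*n + 53 = ((3 + 5)/(-56))*(-101/4) + 53 = (8*(-1/56))*(-101/4) + 53 = -⅐*(-101/4) + 53 = 101/28 + 53 = 1585/28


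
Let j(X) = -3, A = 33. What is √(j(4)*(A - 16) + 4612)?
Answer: √4561 ≈ 67.535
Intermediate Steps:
√(j(4)*(A - 16) + 4612) = √(-3*(33 - 16) + 4612) = √(-3*17 + 4612) = √(-51 + 4612) = √4561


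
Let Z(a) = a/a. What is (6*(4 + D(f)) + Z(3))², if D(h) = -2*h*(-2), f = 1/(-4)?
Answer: 361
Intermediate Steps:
f = -¼ ≈ -0.25000
Z(a) = 1
D(h) = 4*h
(6*(4 + D(f)) + Z(3))² = (6*(4 + 4*(-¼)) + 1)² = (6*(4 - 1) + 1)² = (6*3 + 1)² = (18 + 1)² = 19² = 361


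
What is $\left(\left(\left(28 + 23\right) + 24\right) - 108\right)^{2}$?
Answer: $1089$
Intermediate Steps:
$\left(\left(\left(28 + 23\right) + 24\right) - 108\right)^{2} = \left(\left(51 + 24\right) - 108\right)^{2} = \left(75 - 108\right)^{2} = \left(-33\right)^{2} = 1089$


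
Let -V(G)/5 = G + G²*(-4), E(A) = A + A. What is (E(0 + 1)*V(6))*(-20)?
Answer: -27600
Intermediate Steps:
E(A) = 2*A
V(G) = -5*G + 20*G² (V(G) = -5*(G + G²*(-4)) = -5*(G - 4*G²) = -5*G + 20*G²)
(E(0 + 1)*V(6))*(-20) = ((2*(0 + 1))*(5*6*(-1 + 4*6)))*(-20) = ((2*1)*(5*6*(-1 + 24)))*(-20) = (2*(5*6*23))*(-20) = (2*690)*(-20) = 1380*(-20) = -27600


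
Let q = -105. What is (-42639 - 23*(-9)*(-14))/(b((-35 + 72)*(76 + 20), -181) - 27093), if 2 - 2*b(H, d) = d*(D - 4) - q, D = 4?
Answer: 91074/54289 ≈ 1.6776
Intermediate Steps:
b(H, d) = -103/2 (b(H, d) = 1 - (d*(4 - 4) - 1*(-105))/2 = 1 - (d*0 + 105)/2 = 1 - (0 + 105)/2 = 1 - 1/2*105 = 1 - 105/2 = -103/2)
(-42639 - 23*(-9)*(-14))/(b((-35 + 72)*(76 + 20), -181) - 27093) = (-42639 - 23*(-9)*(-14))/(-103/2 - 27093) = (-42639 + 207*(-14))/(-54289/2) = (-42639 - 2898)*(-2/54289) = -45537*(-2/54289) = 91074/54289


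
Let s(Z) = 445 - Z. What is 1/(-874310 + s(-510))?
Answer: -1/873355 ≈ -1.1450e-6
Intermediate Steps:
1/(-874310 + s(-510)) = 1/(-874310 + (445 - 1*(-510))) = 1/(-874310 + (445 + 510)) = 1/(-874310 + 955) = 1/(-873355) = -1/873355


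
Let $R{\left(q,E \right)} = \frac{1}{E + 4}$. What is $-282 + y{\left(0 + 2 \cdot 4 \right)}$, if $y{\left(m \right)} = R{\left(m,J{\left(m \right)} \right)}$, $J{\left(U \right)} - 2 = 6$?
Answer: $- \frac{3383}{12} \approx -281.92$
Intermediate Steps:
$J{\left(U \right)} = 8$ ($J{\left(U \right)} = 2 + 6 = 8$)
$R{\left(q,E \right)} = \frac{1}{4 + E}$
$y{\left(m \right)} = \frac{1}{12}$ ($y{\left(m \right)} = \frac{1}{4 + 8} = \frac{1}{12}$)
$-282 + y{\left(0 + 2 \cdot 4 \right)} = -282 + \frac{1}{12} = - \frac{3383}{12}$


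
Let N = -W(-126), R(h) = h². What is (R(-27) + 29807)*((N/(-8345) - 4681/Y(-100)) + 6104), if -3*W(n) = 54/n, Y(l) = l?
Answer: 54857857912462/292075 ≈ 1.8782e+8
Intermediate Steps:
W(n) = -18/n
N = -⅐ (N = -(-18)/(-126) = -(-18)*(-1)/126 = -1*⅐ = -⅐ ≈ -0.14286)
(R(-27) + 29807)*((N/(-8345) - 4681/Y(-100)) + 6104) = ((-27)² + 29807)*((-⅐/(-8345) - 4681/(-100)) + 6104) = (729 + 29807)*((-⅐*(-1/8345) - 4681*(-1/100)) + 6104) = 30536*((1/58415 + 4681/100) + 6104) = 30536*(54688143/1168300 + 6104) = 30536*(7185991343/1168300) = 54857857912462/292075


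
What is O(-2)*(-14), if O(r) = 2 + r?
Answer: 0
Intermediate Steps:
O(-2)*(-14) = (2 - 2)*(-14) = 0*(-14) = 0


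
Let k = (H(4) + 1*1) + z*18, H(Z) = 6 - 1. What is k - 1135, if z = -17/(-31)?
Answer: -34693/31 ≈ -1119.1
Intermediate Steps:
z = 17/31 (z = -17*(-1/31) = 17/31 ≈ 0.54839)
H(Z) = 5
k = 492/31 (k = (5 + 1*1) + (17/31)*18 = (5 + 1) + 306/31 = 6 + 306/31 = 492/31 ≈ 15.871)
k - 1135 = 492/31 - 1135 = -34693/31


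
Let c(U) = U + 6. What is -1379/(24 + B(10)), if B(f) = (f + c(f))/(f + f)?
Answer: -13790/253 ≈ -54.506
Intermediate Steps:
c(U) = 6 + U
B(f) = (6 + 2*f)/(2*f) (B(f) = (f + (6 + f))/(f + f) = (6 + 2*f)/((2*f)) = (6 + 2*f)*(1/(2*f)) = (6 + 2*f)/(2*f))
-1379/(24 + B(10)) = -1379/(24 + (3 + 10)/10) = -1379/(24 + (1/10)*13) = -1379/(24 + 13/10) = -1379/(253/10) = (10/253)*(-1379) = -13790/253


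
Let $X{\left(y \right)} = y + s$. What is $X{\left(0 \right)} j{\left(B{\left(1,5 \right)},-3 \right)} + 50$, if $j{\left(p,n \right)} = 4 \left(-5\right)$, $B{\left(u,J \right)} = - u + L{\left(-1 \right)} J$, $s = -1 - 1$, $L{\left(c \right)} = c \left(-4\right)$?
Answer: $90$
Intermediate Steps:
$L{\left(c \right)} = - 4 c$
$s = -2$
$X{\left(y \right)} = -2 + y$ ($X{\left(y \right)} = y - 2 = -2 + y$)
$B{\left(u,J \right)} = - u + 4 J$ ($B{\left(u,J \right)} = - u + \left(-4\right) \left(-1\right) J = - u + 4 J$)
$j{\left(p,n \right)} = -20$
$X{\left(0 \right)} j{\left(B{\left(1,5 \right)},-3 \right)} + 50 = \left(-2 + 0\right) \left(-20\right) + 50 = \left(-2\right) \left(-20\right) + 50 = 40 + 50 = 90$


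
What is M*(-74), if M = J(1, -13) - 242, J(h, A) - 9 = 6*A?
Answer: 23014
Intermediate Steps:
J(h, A) = 9 + 6*A
M = -311 (M = (9 + 6*(-13)) - 242 = (9 - 78) - 242 = -69 - 242 = -311)
M*(-74) = -311*(-74) = 23014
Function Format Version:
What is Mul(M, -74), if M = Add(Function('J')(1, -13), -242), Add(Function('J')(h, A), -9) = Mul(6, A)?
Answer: 23014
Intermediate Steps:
Function('J')(h, A) = Add(9, Mul(6, A))
M = -311 (M = Add(Add(9, Mul(6, -13)), -242) = Add(Add(9, -78), -242) = Add(-69, -242) = -311)
Mul(M, -74) = Mul(-311, -74) = 23014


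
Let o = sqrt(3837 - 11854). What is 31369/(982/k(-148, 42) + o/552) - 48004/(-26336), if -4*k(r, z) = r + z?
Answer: 6564779719394417065/7738544168262008 - 48639767592*I*sqrt(8017)/1175356040137 ≈ 848.32 - 3.7053*I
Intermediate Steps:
k(r, z) = -r/4 - z/4 (k(r, z) = -(r + z)/4 = -r/4 - z/4)
o = I*sqrt(8017) (o = sqrt(-8017) = I*sqrt(8017) ≈ 89.538*I)
31369/(982/k(-148, 42) + o/552) - 48004/(-26336) = 31369/(982/(-1/4*(-148) - 1/4*42) + (I*sqrt(8017))/552) - 48004/(-26336) = 31369/(982/(37 - 21/2) + (I*sqrt(8017))*(1/552)) - 48004*(-1/26336) = 31369/(982/(53/2) + I*sqrt(8017)/552) + 12001/6584 = 31369/(982*(2/53) + I*sqrt(8017)/552) + 12001/6584 = 31369/(1964/53 + I*sqrt(8017)/552) + 12001/6584 = 12001/6584 + 31369/(1964/53 + I*sqrt(8017)/552)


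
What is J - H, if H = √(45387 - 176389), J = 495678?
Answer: 495678 - I*√131002 ≈ 4.9568e+5 - 361.94*I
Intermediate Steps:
H = I*√131002 (H = √(-131002) = I*√131002 ≈ 361.94*I)
J - H = 495678 - I*√131002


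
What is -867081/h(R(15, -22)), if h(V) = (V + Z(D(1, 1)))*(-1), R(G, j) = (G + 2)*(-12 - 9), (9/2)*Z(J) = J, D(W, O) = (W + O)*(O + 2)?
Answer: -2601243/1067 ≈ -2437.9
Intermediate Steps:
D(W, O) = (2 + O)*(O + W) (D(W, O) = (O + W)*(2 + O) = (2 + O)*(O + W))
Z(J) = 2*J/9
R(G, j) = -42 - 21*G (R(G, j) = (2 + G)*(-21) = -42 - 21*G)
h(V) = -4/3 - V (h(V) = (V + 2*(1**2 + 2*1 + 2*1 + 1*1)/9)*(-1) = (V + 2*(1 + 2 + 2 + 1)/9)*(-1) = (V + (2/9)*6)*(-1) = (V + 4/3)*(-1) = (4/3 + V)*(-1) = -4/3 - V)
-867081/h(R(15, -22)) = -867081/(-4/3 - (-42 - 21*15)) = -867081/(-4/3 - (-42 - 315)) = -867081/(-4/3 - 1*(-357)) = -867081/(-4/3 + 357) = -867081/1067/3 = -867081*3/1067 = -2601243/1067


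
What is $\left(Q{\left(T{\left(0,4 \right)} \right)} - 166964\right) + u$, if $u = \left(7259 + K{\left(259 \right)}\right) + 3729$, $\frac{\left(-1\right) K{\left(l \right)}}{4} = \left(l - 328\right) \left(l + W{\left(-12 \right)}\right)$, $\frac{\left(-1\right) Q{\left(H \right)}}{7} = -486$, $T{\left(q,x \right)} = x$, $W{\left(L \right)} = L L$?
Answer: $-41346$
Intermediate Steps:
$W{\left(L \right)} = L^{2}$
$Q{\left(H \right)} = 3402$ ($Q{\left(H \right)} = \left(-7\right) \left(-486\right) = 3402$)
$K{\left(l \right)} = - 4 \left(-328 + l\right) \left(144 + l\right)$ ($K{\left(l \right)} = - 4 \left(l - 328\right) \left(l + \left(-12\right)^{2}\right) = - 4 \left(-328 + l\right) \left(l + 144\right) = - 4 \left(-328 + l\right) \left(144 + l\right)$)
$u = 122216$ ($u = \left(7259 + \left(188928 - 4 \cdot 259^{2} + 736 \cdot 259\right)\right) + 3729 = \left(7259 + \left(188928 - 268324 + 190624\right)\right) + 3729 = \left(7259 + 111228\right) + 3729 = 118487 + 3729 = 122216$)
$\left(Q{\left(T{\left(0,4 \right)} \right)} - 166964\right) + u = \left(3402 - 166964\right) + 122216 = -163562 + 122216 = -41346$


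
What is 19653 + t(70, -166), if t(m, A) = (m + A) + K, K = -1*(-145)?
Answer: 19702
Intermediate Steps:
K = 145
t(m, A) = 145 + A + m (t(m, A) = (m + A) + 145 = (A + m) + 145 = 145 + A + m)
19653 + t(70, -166) = 19653 + (145 - 166 + 70) = 19653 + 49 = 19702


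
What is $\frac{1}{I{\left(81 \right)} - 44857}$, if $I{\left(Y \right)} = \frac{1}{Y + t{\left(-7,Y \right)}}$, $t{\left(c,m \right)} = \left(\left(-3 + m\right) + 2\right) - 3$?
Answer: $- \frac{158}{7087405} \approx -2.2293 \cdot 10^{-5}$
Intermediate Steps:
$t{\left(c,m \right)} = -4 + m$ ($t{\left(c,m \right)} = \left(-1 + m\right) - 3 = -4 + m$)
$I{\left(Y \right)} = \frac{1}{-4 + 2 Y}$ ($I{\left(Y \right)} = \frac{1}{Y + \left(-4 + Y\right)} = \frac{1}{-4 + 2 Y}$)
$\frac{1}{I{\left(81 \right)} - 44857} = \frac{1}{\frac{1}{2 \left(-2 + 81\right)} - 44857} = \frac{1}{\frac{1}{2 \cdot 79} - 44857} = \frac{1}{\frac{1}{2} \cdot \frac{1}{79} - 44857} = \frac{1}{\frac{1}{158} - 44857} = \frac{1}{- \frac{7087405}{158}} = - \frac{158}{7087405}$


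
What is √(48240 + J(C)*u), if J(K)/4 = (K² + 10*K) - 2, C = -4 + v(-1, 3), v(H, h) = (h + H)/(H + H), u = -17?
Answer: 6*√1391 ≈ 223.78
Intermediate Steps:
v(H, h) = (H + h)/(2*H) (v(H, h) = (H + h)/((2*H)) = (H + h)*(1/(2*H)) = (H + h)/(2*H))
C = -5 (C = -4 + (½)*(-1 + 3)/(-1) = -4 + (½)*(-1)*2 = -4 - 1 = -5)
J(K) = -8 + 4*K² + 40*K (J(K) = 4*((K² + 10*K) - 2) = 4*(-2 + K² + 10*K) = -8 + 4*K² + 40*K)
√(48240 + J(C)*u) = √(48240 + (-8 + 4*(-5)² + 40*(-5))*(-17)) = √(48240 + (-8 + 4*25 - 200)*(-17)) = √(48240 + (-8 + 100 - 200)*(-17)) = √(48240 - 108*(-17)) = √(48240 + 1836) = √50076 = 6*√1391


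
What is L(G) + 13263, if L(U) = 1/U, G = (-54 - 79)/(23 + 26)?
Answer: 251990/19 ≈ 13263.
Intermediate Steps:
G = -19/7 (G = -133/49 = -133*1/49 = -19/7 ≈ -2.7143)
L(G) + 13263 = 1/(-19/7) + 13263 = -7/19 + 13263 = 251990/19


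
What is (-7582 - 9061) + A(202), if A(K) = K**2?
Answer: 24161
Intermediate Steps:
(-7582 - 9061) + A(202) = (-7582 - 9061) + 202**2 = -16643 + 40804 = 24161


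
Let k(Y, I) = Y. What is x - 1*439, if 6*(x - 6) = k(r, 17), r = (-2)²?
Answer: -1297/3 ≈ -432.33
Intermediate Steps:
r = 4
x = 20/3 (x = 6 + (⅙)*4 = 6 + ⅔ = 20/3 ≈ 6.6667)
x - 1*439 = 20/3 - 1*439 = 20/3 - 439 = -1297/3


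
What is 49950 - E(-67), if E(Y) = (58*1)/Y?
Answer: 3346708/67 ≈ 49951.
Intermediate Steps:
E(Y) = 58/Y
49950 - E(-67) = 49950 - 58/(-67) = 49950 - 58*(-1)/67 = 49950 - 1*(-58/67) = 49950 + 58/67 = 3346708/67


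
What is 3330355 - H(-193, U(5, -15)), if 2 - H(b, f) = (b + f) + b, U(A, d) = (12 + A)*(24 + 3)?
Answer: 3330426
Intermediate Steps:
U(A, d) = 324 + 27*A (U(A, d) = (12 + A)*27 = 324 + 27*A)
H(b, f) = 2 - f - 2*b (H(b, f) = 2 - ((b + f) + b) = 2 - (f + 2*b) = 2 + (-f - 2*b) = 2 - f - 2*b)
3330355 - H(-193, U(5, -15)) = 3330355 - (2 - (324 + 27*5) - 2*(-193)) = 3330355 - (2 - (324 + 135) + 386) = 3330355 - (2 - 1*459 + 386) = 3330355 - (2 - 459 + 386) = 3330355 - 1*(-71) = 3330355 + 71 = 3330426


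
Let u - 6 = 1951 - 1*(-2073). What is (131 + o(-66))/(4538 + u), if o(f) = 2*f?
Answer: -1/8568 ≈ -0.00011671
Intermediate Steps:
u = 4030 (u = 6 + (1951 - 1*(-2073)) = 6 + (1951 + 2073) = 6 + 4024 = 4030)
(131 + o(-66))/(4538 + u) = (131 + 2*(-66))/(4538 + 4030) = (131 - 132)/8568 = -1*1/8568 = -1/8568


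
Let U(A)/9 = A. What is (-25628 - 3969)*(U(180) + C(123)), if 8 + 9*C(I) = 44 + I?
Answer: -145410061/3 ≈ -4.8470e+7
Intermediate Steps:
U(A) = 9*A
C(I) = 4 + I/9 (C(I) = -8/9 + (44 + I)/9 = -8/9 + (44/9 + I/9) = 4 + I/9)
(-25628 - 3969)*(U(180) + C(123)) = (-25628 - 3969)*(9*180 + (4 + (1/9)*123)) = -29597*(1620 + (4 + 41/3)) = -29597*(1620 + 53/3) = -29597*4913/3 = -145410061/3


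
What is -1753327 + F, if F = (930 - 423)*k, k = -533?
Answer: -2023558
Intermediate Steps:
F = -270231 (F = (930 - 423)*(-533) = 507*(-533) = -270231)
-1753327 + F = -1753327 - 270231 = -2023558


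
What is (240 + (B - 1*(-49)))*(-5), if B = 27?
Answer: -1580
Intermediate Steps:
(240 + (B - 1*(-49)))*(-5) = (240 + (27 - 1*(-49)))*(-5) = (240 + (27 + 49))*(-5) = (240 + 76)*(-5) = 316*(-5) = -1580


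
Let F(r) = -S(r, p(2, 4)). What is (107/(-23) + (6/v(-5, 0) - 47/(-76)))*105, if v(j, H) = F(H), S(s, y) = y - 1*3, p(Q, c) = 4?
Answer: -1841595/1748 ≈ -1053.5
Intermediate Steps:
S(s, y) = -3 + y (S(s, y) = y - 3 = -3 + y)
F(r) = -1 (F(r) = -(-3 + 4) = -1*1 = -1)
v(j, H) = -1
(107/(-23) + (6/v(-5, 0) - 47/(-76)))*105 = (107/(-23) + (6/(-1) - 47/(-76)))*105 = (107*(-1/23) + (6*(-1) - 47*(-1/76)))*105 = (-107/23 + (-6 + 47/76))*105 = (-107/23 - 409/76)*105 = -17539/1748*105 = -1841595/1748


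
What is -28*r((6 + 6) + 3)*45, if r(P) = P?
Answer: -18900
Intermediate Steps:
-28*r((6 + 6) + 3)*45 = -28*((6 + 6) + 3)*45 = -28*(12 + 3)*45 = -28*15*45 = -420*45 = -18900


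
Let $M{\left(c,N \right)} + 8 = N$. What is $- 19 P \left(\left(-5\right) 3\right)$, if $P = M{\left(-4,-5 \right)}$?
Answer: $-3705$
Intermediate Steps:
$M{\left(c,N \right)} = -8 + N$
$P = -13$ ($P = -8 - 5 = -13$)
$- 19 P \left(\left(-5\right) 3\right) = \left(-19\right) \left(-13\right) \left(\left(-5\right) 3\right) = 247 \left(-15\right) = -3705$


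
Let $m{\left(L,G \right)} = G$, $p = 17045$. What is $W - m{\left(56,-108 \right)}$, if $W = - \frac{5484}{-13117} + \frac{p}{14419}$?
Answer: $\frac{20729127545}{189134023} \approx 109.6$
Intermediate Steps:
$W = \frac{302653061}{189134023}$ ($W = - \frac{5484}{-13117} + \frac{17045}{14419} = \left(-5484\right) \left(- \frac{1}{13117}\right) + 17045 \cdot \frac{1}{14419} = \frac{5484}{13117} + \frac{17045}{14419} = \frac{302653061}{189134023} \approx 1.6002$)
$W - m{\left(56,-108 \right)} = \frac{302653061}{189134023} - -108 = \frac{302653061}{189134023} + 108 = \frac{20729127545}{189134023}$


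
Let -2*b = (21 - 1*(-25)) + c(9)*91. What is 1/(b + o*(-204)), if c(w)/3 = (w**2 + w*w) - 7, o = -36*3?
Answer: 2/1703 ≈ 0.0011744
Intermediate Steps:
o = -108
c(w) = -21 + 6*w**2 (c(w) = 3*((w**2 + w*w) - 7) = 3*((w**2 + w**2) - 7) = 3*(2*w**2 - 7) = 3*(-7 + 2*w**2) = -21 + 6*w**2)
b = -42361/2 (b = -((21 - 1*(-25)) + (-21 + 6*9**2)*91)/2 = -((21 + 25) + (-21 + 6*81)*91)/2 = -(46 + (-21 + 486)*91)/2 = -(46 + 465*91)/2 = -(46 + 42315)/2 = -1/2*42361 = -42361/2 ≈ -21181.)
1/(b + o*(-204)) = 1/(-42361/2 - 108*(-204)) = 1/(-42361/2 + 22032) = 1/(1703/2) = 2/1703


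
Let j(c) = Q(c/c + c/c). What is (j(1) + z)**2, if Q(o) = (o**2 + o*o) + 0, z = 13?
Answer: 441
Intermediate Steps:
Q(o) = 2*o**2 (Q(o) = (o**2 + o**2) + 0 = 2*o**2 + 0 = 2*o**2)
j(c) = 8 (j(c) = 2*(c/c + c/c)**2 = 2*(1 + 1)**2 = 2*2**2 = 2*4 = 8)
(j(1) + z)**2 = (8 + 13)**2 = 21**2 = 441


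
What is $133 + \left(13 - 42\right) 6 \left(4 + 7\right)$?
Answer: $-1781$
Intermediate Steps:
$133 + \left(13 - 42\right) 6 \left(4 + 7\right) = 133 - 29 \cdot 6 \cdot 11 = 133 - 1914 = -1781$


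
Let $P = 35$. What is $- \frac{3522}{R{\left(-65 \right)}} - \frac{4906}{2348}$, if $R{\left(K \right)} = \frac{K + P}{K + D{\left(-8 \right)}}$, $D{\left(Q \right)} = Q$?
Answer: $- \frac{50319339}{5870} \approx -8572.3$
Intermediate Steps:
$R{\left(K \right)} = \frac{35 + K}{-8 + K}$ ($R{\left(K \right)} = \frac{K + 35}{K - 8} = \frac{35 + K}{-8 + K}$)
$- \frac{3522}{R{\left(-65 \right)}} - \frac{4906}{2348} = - \frac{3522}{\frac{1}{-8 - 65} \left(35 - 65\right)} - \frac{4906}{2348} = - \frac{3522}{\frac{1}{-73} \left(-30\right)} - \frac{2453}{1174} = - \frac{3522}{\left(- \frac{1}{73}\right) \left(-30\right)} - \frac{2453}{1174} = - \frac{3522}{\frac{30}{73}} - \frac{2453}{1174} = \left(-3522\right) \frac{73}{30} - \frac{2453}{1174} = - \frac{42851}{5} - \frac{2453}{1174} = - \frac{50319339}{5870}$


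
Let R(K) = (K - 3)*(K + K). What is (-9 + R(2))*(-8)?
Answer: 104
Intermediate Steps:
R(K) = 2*K*(-3 + K) (R(K) = (-3 + K)*(2*K) = 2*K*(-3 + K))
(-9 + R(2))*(-8) = (-9 + 2*2*(-3 + 2))*(-8) = (-9 + 2*2*(-1))*(-8) = (-9 - 4)*(-8) = -13*(-8) = 104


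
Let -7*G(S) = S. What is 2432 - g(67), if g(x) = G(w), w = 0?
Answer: 2432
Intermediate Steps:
G(S) = -S/7
g(x) = 0 (g(x) = -1/7*0 = 0)
2432 - g(67) = 2432 - 1*0 = 2432 + 0 = 2432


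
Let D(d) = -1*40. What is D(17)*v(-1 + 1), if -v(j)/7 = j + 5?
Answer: 1400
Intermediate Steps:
D(d) = -40
v(j) = -35 - 7*j (v(j) = -7*(j + 5) = -7*(5 + j) = -35 - 7*j)
D(17)*v(-1 + 1) = -40*(-35 - 7*(-1 + 1)) = -40*(-35 - 7*0) = -40*(-35 + 0) = -40*(-35) = 1400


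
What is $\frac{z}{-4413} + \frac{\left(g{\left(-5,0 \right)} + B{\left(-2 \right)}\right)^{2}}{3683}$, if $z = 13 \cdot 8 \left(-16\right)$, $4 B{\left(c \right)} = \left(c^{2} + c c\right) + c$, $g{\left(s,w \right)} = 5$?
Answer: $\frac{25259845}{65012316} \approx 0.38854$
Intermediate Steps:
$B{\left(c \right)} = \frac{c^{2}}{2} + \frac{c}{4}$ ($B{\left(c \right)} = \frac{\left(c^{2} + c c\right) + c}{4} = \frac{\left(c^{2} + c^{2}\right) + c}{4} = \frac{2 c^{2} + c}{4} = \frac{c + 2 c^{2}}{4} = \frac{c^{2}}{2} + \frac{c}{4}$)
$z = -1664$ ($z = 104 \left(-16\right) = -1664$)
$\frac{z}{-4413} + \frac{\left(g{\left(-5,0 \right)} + B{\left(-2 \right)}\right)^{2}}{3683} = - \frac{1664}{-4413} + \frac{\left(5 + \frac{1}{4} \left(-2\right) \left(1 + 2 \left(-2\right)\right)\right)^{2}}{3683} = \left(-1664\right) \left(- \frac{1}{4413}\right) + \left(5 + \frac{1}{4} \left(-2\right) \left(1 - 4\right)\right)^{2} \cdot \frac{1}{3683} = \frac{1664}{4413} + \left(5 + \frac{1}{4} \left(-2\right) \left(-3\right)\right)^{2} \cdot \frac{1}{3683} = \frac{1664}{4413} + \left(5 + \frac{3}{2}\right)^{2} \cdot \frac{1}{3683} = \frac{1664}{4413} + \left(\frac{13}{2}\right)^{2} \cdot \frac{1}{3683} = \frac{1664}{4413} + \frac{169}{4} \cdot \frac{1}{3683} = \frac{1664}{4413} + \frac{169}{14732} = \frac{25259845}{65012316}$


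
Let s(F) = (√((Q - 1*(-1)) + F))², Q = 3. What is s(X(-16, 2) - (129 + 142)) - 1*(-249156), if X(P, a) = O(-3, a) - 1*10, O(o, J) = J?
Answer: 248881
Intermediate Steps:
X(P, a) = -10 + a (X(P, a) = a - 1*10 = a - 10 = -10 + a)
s(F) = 4 + F (s(F) = (√((3 - 1*(-1)) + F))² = (√((3 + 1) + F))² = (√(4 + F))² = 4 + F)
s(X(-16, 2) - (129 + 142)) - 1*(-249156) = (4 + ((-10 + 2) - (129 + 142))) - 1*(-249156) = (4 + (-8 - 1*271)) + 249156 = (4 + (-8 - 271)) + 249156 = (4 - 279) + 249156 = -275 + 249156 = 248881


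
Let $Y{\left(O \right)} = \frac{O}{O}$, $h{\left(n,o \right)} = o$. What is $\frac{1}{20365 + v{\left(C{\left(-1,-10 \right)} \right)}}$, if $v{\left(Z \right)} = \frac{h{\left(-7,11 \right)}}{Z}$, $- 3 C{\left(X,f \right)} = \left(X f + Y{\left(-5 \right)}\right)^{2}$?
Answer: $\frac{11}{224012} \approx 4.9105 \cdot 10^{-5}$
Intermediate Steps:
$Y{\left(O \right)} = 1$
$C{\left(X,f \right)} = - \frac{\left(1 + X f\right)^{2}}{3}$ ($C{\left(X,f \right)} = - \frac{\left(X f + 1\right)^{2}}{3} = - \frac{\left(1 + X f\right)^{2}}{3}$)
$v{\left(Z \right)} = \frac{11}{Z}$
$\frac{1}{20365 + v{\left(C{\left(-1,-10 \right)} \right)}} = \frac{1}{20365 + \frac{11}{\left(- \frac{1}{3}\right) \left(1 - -10\right)^{2}}} = \frac{1}{20365 + \frac{11}{\left(- \frac{1}{3}\right) \left(1 + 10\right)^{2}}} = \frac{1}{20365 + \frac{11}{\left(- \frac{1}{3}\right) 11^{2}}} = \frac{1}{20365 + \frac{11}{\left(- \frac{1}{3}\right) 121}} = \frac{1}{20365 + \frac{11}{- \frac{121}{3}}} = \frac{1}{20365 + 11 \left(- \frac{3}{121}\right)} = \frac{1}{20365 - \frac{3}{11}} = \frac{1}{\frac{224012}{11}} = \frac{11}{224012}$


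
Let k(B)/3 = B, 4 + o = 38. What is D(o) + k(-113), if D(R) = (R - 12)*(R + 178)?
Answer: 4325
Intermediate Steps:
o = 34 (o = -4 + 38 = 34)
k(B) = 3*B
D(R) = (-12 + R)*(178 + R)
D(o) + k(-113) = (-2136 + 34² + 166*34) + 3*(-113) = (-2136 + 1156 + 5644) - 339 = 4664 - 339 = 4325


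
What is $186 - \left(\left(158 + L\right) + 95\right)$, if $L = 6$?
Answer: $-73$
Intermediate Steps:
$186 - \left(\left(158 + L\right) + 95\right) = 186 - \left(\left(158 + 6\right) + 95\right) = 186 - \left(164 + 95\right) = 186 - 259 = -73$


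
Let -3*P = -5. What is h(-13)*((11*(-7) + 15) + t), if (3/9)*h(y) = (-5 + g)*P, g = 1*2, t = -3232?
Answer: 49410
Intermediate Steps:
P = 5/3 (P = -⅓*(-5) = 5/3 ≈ 1.6667)
g = 2
h(y) = -15 (h(y) = 3*((-5 + 2)*(5/3)) = 3*(-3*5/3) = 3*(-5) = -15)
h(-13)*((11*(-7) + 15) + t) = -15*((11*(-7) + 15) - 3232) = -15*((-77 + 15) - 3232) = -15*(-62 - 3232) = -15*(-3294) = 49410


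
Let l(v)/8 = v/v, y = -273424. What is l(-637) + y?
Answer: -273416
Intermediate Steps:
l(v) = 8 (l(v) = 8*(v/v) = 8*1 = 8)
l(-637) + y = 8 - 273424 = -273416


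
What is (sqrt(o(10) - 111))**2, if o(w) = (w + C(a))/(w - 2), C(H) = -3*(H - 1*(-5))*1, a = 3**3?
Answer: -487/4 ≈ -121.75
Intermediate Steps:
a = 27
C(H) = -15 - 3*H (C(H) = -3*(H + 5)*1 = -3*(5 + H)*1 = (-15 - 3*H)*1 = -15 - 3*H)
o(w) = (-96 + w)/(-2 + w) (o(w) = (w + (-15 - 3*27))/(w - 2) = (w + (-15 - 81))/(-2 + w) = (w - 96)/(-2 + w) = (-96 + w)/(-2 + w))
(sqrt(o(10) - 111))**2 = (sqrt((-96 + 10)/(-2 + 10) - 111))**2 = (sqrt(-86/8 - 111))**2 = (sqrt((1/8)*(-86) - 111))**2 = (sqrt(-43/4 - 111))**2 = (sqrt(-487/4))**2 = (I*sqrt(487)/2)**2 = -487/4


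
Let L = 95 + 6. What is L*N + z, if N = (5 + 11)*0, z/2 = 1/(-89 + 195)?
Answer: 1/53 ≈ 0.018868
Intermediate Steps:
z = 1/53 (z = 2/(-89 + 195) = 2/106 = 2*(1/106) = 1/53 ≈ 0.018868)
L = 101
N = 0 (N = 16*0 = 0)
L*N + z = 101*0 + 1/53 = 0 + 1/53 = 1/53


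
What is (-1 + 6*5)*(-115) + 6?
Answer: -3329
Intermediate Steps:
(-1 + 6*5)*(-115) + 6 = (-1 + 30)*(-115) + 6 = 29*(-115) + 6 = -3335 + 6 = -3329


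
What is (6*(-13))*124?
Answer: -9672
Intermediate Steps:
(6*(-13))*124 = -78*124 = -9672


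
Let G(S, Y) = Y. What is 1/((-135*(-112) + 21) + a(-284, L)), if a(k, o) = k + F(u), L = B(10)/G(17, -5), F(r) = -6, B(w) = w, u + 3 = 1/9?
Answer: 1/14851 ≈ 6.7336e-5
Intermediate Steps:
u = -26/9 (u = -3 + 1/9 = -3 + ⅑ = -26/9 ≈ -2.8889)
L = -2 (L = 10/(-5) = 10*(-⅕) = -2)
a(k, o) = -6 + k (a(k, o) = k - 6 = -6 + k)
1/((-135*(-112) + 21) + a(-284, L)) = 1/((-135*(-112) + 21) + (-6 - 284)) = 1/((15120 + 21) - 290) = 1/(15141 - 290) = 1/14851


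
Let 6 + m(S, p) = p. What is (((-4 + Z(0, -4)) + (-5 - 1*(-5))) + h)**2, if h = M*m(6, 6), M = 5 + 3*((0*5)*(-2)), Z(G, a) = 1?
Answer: 9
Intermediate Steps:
m(S, p) = -6 + p
M = 5 (M = 5 + 3*(0*(-2)) = 5 + 3*0 = 5 + 0 = 5)
h = 0 (h = 5*(-6 + 6) = 5*0 = 0)
(((-4 + Z(0, -4)) + (-5 - 1*(-5))) + h)**2 = (((-4 + 1) + (-5 - 1*(-5))) + 0)**2 = ((-3 + (-5 + 5)) + 0)**2 = ((-3 + 0) + 0)**2 = (-3 + 0)**2 = (-3)**2 = 9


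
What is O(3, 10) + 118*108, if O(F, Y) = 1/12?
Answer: 152929/12 ≈ 12744.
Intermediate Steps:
O(F, Y) = 1/12
O(3, 10) + 118*108 = 1/12 + 118*108 = 1/12 + 12744 = 152929/12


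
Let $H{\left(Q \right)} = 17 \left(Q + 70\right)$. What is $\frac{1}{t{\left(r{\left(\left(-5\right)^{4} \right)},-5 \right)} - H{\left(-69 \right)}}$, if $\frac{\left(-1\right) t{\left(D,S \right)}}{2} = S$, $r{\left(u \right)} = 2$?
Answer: $- \frac{1}{7} \approx -0.14286$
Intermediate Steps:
$H{\left(Q \right)} = 1190 + 17 Q$ ($H{\left(Q \right)} = 17 \left(70 + Q\right) = 1190 + 17 Q$)
$t{\left(D,S \right)} = - 2 S$
$\frac{1}{t{\left(r{\left(\left(-5\right)^{4} \right)},-5 \right)} - H{\left(-69 \right)}} = \frac{1}{\left(-2\right) \left(-5\right) - \left(1190 + 17 \left(-69\right)\right)} = \frac{1}{10 - \left(1190 - 1173\right)} = \frac{1}{10 - 17} = \frac{1}{-7} = - \frac{1}{7}$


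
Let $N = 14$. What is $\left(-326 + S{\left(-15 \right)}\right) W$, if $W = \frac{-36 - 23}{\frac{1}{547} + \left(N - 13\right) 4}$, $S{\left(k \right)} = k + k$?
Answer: $\frac{11489188}{2189} \approx 5248.6$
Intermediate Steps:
$S{\left(k \right)} = 2 k$
$W = - \frac{32273}{2189}$ ($W = \frac{-36 - 23}{\frac{1}{547} + \left(14 - 13\right) 4} = - \frac{59}{\frac{1}{547} + 1 \cdot 4} = - \frac{59}{\frac{1}{547} + 4} = - \frac{59}{\frac{2189}{547}} = \left(-59\right) \frac{547}{2189} = - \frac{32273}{2189} \approx -14.743$)
$\left(-326 + S{\left(-15 \right)}\right) W = \left(-326 + 2 \left(-15\right)\right) \left(- \frac{32273}{2189}\right) = \left(-326 - 30\right) \left(- \frac{32273}{2189}\right) = \left(-356\right) \left(- \frac{32273}{2189}\right) = \frac{11489188}{2189}$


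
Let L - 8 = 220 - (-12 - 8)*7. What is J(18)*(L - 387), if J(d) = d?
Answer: -342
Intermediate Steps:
L = 368 (L = 8 + (220 - (-12 - 8)*7) = 8 + (220 - (-20)*7) = 8 + (220 - 1*(-140)) = 8 + (220 + 140) = 8 + 360 = 368)
J(18)*(L - 387) = 18*(368 - 387) = 18*(-19) = -342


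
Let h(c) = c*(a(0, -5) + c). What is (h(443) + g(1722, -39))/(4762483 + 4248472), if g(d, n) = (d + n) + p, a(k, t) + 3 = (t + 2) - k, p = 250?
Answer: 195524/9010955 ≈ 0.021698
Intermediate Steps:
a(k, t) = -1 + t - k (a(k, t) = -3 + ((t + 2) - k) = -3 + ((2 + t) - k) = -3 + (2 + t - k) = -1 + t - k)
g(d, n) = 250 + d + n (g(d, n) = (d + n) + 250 = 250 + d + n)
h(c) = c*(-6 + c) (h(c) = c*((-1 - 5 - 1*0) + c) = c*((-1 - 5 + 0) + c) = c*(-6 + c))
(h(443) + g(1722, -39))/(4762483 + 4248472) = (443*(-6 + 443) + (250 + 1722 - 39))/(4762483 + 4248472) = (443*437 + 1933)/9010955 = (193591 + 1933)*(1/9010955) = 195524*(1/9010955) = 195524/9010955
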